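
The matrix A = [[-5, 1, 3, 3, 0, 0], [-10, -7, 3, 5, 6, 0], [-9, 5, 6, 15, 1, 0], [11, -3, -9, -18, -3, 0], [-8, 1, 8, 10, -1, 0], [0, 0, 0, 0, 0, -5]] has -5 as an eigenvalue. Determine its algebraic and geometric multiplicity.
The characteristic polynomial is (x + 5)^6, so the factor x + 5 appears with exponent 6: the algebraic multiplicity is 6.

rank(A + 5I) = 3, so the eigenspace has dimension 6 - 3 = 3: the geometric multiplicity is 3.

Since 3 < 6, A is not diagonalizable.

algebraic multiplicity 6, geometric multiplicity 3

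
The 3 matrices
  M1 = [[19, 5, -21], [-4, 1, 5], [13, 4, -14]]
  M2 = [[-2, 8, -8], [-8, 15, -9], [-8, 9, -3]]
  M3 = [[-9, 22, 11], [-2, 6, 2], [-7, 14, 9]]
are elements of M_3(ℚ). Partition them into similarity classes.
Characteristic polynomials: χ_{M1} = (x - 2)^3, χ_{M2} = (x - 6)^2(x + 2), χ_{M3} = (x - 2)^3.

{M1}: invariant factors (x - 2)^3.

{M2}: invariant factors (x - 6)^2(x + 2).

{M3}: invariant factors x - 2, (x - 2)^2.

Matrices are similar if and only if their invariant-factor lists agree; the partition into similarity classes is {M1}, {M2}, {M3}.

3 classes: {M1}, {M2}, {M3}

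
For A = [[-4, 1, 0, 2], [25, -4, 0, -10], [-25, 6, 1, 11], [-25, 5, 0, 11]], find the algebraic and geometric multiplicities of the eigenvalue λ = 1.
The characteristic polynomial is (x - 1)^4, so the factor x - 1 appears with exponent 4: the algebraic multiplicity is 4.

rank(A - I) = 2, so the eigenspace has dimension 4 - 2 = 2: the geometric multiplicity is 2.

Since 2 < 4, A is not diagonalizable.

algebraic multiplicity 4, geometric multiplicity 2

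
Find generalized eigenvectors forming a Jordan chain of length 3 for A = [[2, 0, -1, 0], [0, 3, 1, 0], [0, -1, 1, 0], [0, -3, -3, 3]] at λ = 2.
v_1 = [[0, 0, 1, 3]]^T, v_2 = [[-1, 1, -1, 0]]^T, v_3 = [[1, 0, 0, 0]]^T

We seek v_1 ∈ ker((A - 2I)^3) \ ker((A - 2I)^2), then set v_{i+1} = (A - 2I) v_i.

One such chain is v_1 = [[0, 0, 1, 3]]^T, v_2 = [[-1, 1, -1, 0]]^T, v_3 = [[1, 0, 0, 0]]^T. Check: (A - 2I) v_3 = [[0, 0, 0, 0]]^T = 0.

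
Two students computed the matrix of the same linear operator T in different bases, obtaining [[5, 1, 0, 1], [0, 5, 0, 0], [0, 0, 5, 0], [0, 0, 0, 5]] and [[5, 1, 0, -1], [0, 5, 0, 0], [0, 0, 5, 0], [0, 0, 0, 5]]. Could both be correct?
Two matrices over a field are similar if and only if they have the same invariant factors.

Both A and B have characteristic polynomial (x - 5)^4 and minimal polynomial (x - 5)^2. Computing further, both have invariant factors x - 5, x - 5, (x - 5)^2. Hence A and B are similar.

Yes.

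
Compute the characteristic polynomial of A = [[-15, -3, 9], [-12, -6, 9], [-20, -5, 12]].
χ_A(x) = (x + 3)^3

xI - A = [[x + 15, 3, -9], [12, x + 6, -9], [20, 5, x - 12]].

Expanding det(xI - A) along the first row:
det(xI - A) = + (x + 15)·det([[x + 6, -9], [5, x - 12]]) - (3)·det([[12, -9], [20, x - 12]]) + (-9)·det([[12, x + 6], [20, 5]]).

Evaluating gives χ_A(x) = x^3 + 9x^2 + 27x + 27 = (x + 3)^3.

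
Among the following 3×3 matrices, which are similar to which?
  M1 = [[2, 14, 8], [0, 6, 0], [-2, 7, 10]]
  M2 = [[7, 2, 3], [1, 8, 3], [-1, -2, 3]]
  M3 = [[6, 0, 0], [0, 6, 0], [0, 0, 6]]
Characteristic polynomials: χ_{M1} = (x - 6)^3, χ_{M2} = (x - 6)^3, χ_{M3} = (x - 6)^3.

{M1, M2}: invariant factors x - 6, (x - 6)^2.

{M3}: invariant factors x - 6, x - 6, x - 6.

Matrices are similar if and only if their invariant-factor lists agree; the partition into similarity classes is {M1, M2}, {M3}.

2 classes: {M1, M2}, {M3}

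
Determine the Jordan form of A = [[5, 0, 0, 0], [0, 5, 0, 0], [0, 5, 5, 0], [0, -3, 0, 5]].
The characteristic polynomial is det(xI - A) = (x - 5)^4, so the eigenvalues are 5 (algebraic multiplicity 4).

For λ = 5: rank(A - 5I) = 1, rank((A - 5I)^2) = 0. The eigenspace has dimension 4 - 1 = 3, so there are 3 Jordan blocks; the rank sequence gives block sizes [2, 1, 1].

Assembling the blocks gives the Jordan form J above.

J = [[5, 1, 0, 0], [0, 5, 0, 0], [0, 0, 5, 0], [0, 0, 0, 5]]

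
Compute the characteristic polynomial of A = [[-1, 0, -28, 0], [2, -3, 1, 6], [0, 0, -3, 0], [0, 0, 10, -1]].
xI - A = [[x + 1, 0, 28, 0], [-2, x + 3, -1, -6], [0, 0, x + 3, 0], [0, 0, -10, x + 1]].

Expanding det(xI - A) along the first row:
det(xI - A) = + (x + 1)·det([[x + 3, -1, -6], [0, x + 3, 0], [0, -10, x + 1]]) - (0)·det([[-2, -1, -6], [0, x + 3, 0], [0, -10, x + 1]]) + (28)·det([[-2, x + 3, -6], [0, 0, 0], [0, 0, x + 1]]) - (0)·det([[-2, x + 3, -1], [0, 0, x + 3], [0, 0, -10]]).

Evaluating gives χ_A(x) = x^4 + 8x^3 + 22x^2 + 24x + 9 = (x + 1)^2(x + 3)^2.

χ_A(x) = (x + 1)^2(x + 3)^2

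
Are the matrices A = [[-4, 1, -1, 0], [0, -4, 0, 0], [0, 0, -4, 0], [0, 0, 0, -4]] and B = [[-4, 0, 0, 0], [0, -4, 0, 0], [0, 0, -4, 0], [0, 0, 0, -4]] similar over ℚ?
Both have characteristic polynomial (x + 4)^4, but the minimal polynomial of A is (x + 4)^2 while the minimal polynomial of B is x + 4. The minimal polynomial is a similarity invariant, so A and B are not similar.

No.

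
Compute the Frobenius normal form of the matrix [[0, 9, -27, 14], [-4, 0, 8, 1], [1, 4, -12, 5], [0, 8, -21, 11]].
The invariant factors of A (the non-unit diagonal entries of the Smith normal form of xI - A over ℚ[x]) are (x + 1)(x^3 - 4x + 1), each dividing the next. The characteristic polynomial is their product, (x + 1)(x^3 - 4x + 1).

The rational canonical form is the block-diagonal matrix of companion matrices C(f_i):
R = [[0, 0, 0, -1], [1, 0, 0, 3], [0, 1, 0, 4], [0, 0, 1, -1]].

Note the characteristic polynomial does not split into linear factors over ℚ, so A has no Jordan form over ℚ; the rational canonical form exists over any field.

R = [[0, 0, 0, -1], [1, 0, 0, 3], [0, 1, 0, 4], [0, 0, 1, -1]]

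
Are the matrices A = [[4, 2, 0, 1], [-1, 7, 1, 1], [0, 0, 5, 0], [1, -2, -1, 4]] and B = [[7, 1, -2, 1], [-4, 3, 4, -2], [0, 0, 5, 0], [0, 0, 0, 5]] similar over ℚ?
Both have characteristic polynomial (x - 5)^4, but the minimal polynomial of A is (x - 5)^3 while the minimal polynomial of B is (x - 5)^2. The minimal polynomial is a similarity invariant, so A and B are not similar.

No.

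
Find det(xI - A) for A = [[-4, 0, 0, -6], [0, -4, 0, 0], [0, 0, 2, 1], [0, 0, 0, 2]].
χ_A(x) = (x - 2)^2(x + 4)^2

xI - A = [[x + 4, 0, 0, 6], [0, x + 4, 0, 0], [0, 0, x - 2, -1], [0, 0, 0, x - 2]].

Expanding det(xI - A) along the first row:
det(xI - A) = + (x + 4)·det([[x + 4, 0, 0], [0, x - 2, -1], [0, 0, x - 2]]) - (0)·det([[0, 0, 0], [0, x - 2, -1], [0, 0, x - 2]]) + (0)·det([[0, x + 4, 0], [0, 0, -1], [0, 0, x - 2]]) - (6)·det([[0, x + 4, 0], [0, 0, x - 2], [0, 0, 0]]).

Evaluating gives χ_A(x) = x^4 + 4x^3 - 12x^2 - 32x + 64 = (x - 2)^2(x + 4)^2.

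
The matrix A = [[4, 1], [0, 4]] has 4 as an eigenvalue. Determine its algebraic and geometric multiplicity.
The characteristic polynomial is (x - 4)^2, so the factor x - 4 appears with exponent 2: the algebraic multiplicity is 2.

rank(A - 4I) = 1, so the eigenspace has dimension 2 - 1 = 1: the geometric multiplicity is 1.

Since 1 < 2, A is not diagonalizable.

algebraic multiplicity 2, geometric multiplicity 1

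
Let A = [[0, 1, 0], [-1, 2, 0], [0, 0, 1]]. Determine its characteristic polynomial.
xI - A = [[x, -1, 0], [1, x - 2, 0], [0, 0, x - 1]].

Expanding det(xI - A) along the first row:
det(xI - A) = + (x)·det([[x - 2, 0], [0, x - 1]]) - (-1)·det([[1, 0], [0, x - 1]]) + (0)·det([[1, x - 2], [0, 0]]).

Evaluating gives χ_A(x) = x^3 - 3x^2 + 3x - 1 = (x - 1)^3.

χ_A(x) = (x - 1)^3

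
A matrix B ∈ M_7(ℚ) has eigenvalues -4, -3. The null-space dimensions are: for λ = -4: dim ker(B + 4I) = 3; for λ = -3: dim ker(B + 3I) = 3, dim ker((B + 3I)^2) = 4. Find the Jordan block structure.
Jordan blocks: (-4, 1), (-4, 1), (-4, 1), (-3, 2), (-3, 1), (-3, 1)

λ = -4: successive nullity increments [3] count blocks of size ≥ k; block sizes are [1, 1, 1].
λ = -3: successive nullity increments [3, 1] count blocks of size ≥ k; block sizes are [2, 1, 1].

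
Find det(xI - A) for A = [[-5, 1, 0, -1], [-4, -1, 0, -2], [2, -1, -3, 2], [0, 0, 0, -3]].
χ_A(x) = (x + 3)^4

xI - A = [[x + 5, -1, 0, 1], [4, x + 1, 0, 2], [-2, 1, x + 3, -2], [0, 0, 0, x + 3]].

Expanding det(xI - A) along the first row:
det(xI - A) = + (x + 5)·det([[x + 1, 0, 2], [1, x + 3, -2], [0, 0, x + 3]]) - (-1)·det([[4, 0, 2], [-2, x + 3, -2], [0, 0, x + 3]]) + (0)·det([[4, x + 1, 2], [-2, 1, -2], [0, 0, x + 3]]) - (1)·det([[4, x + 1, 0], [-2, 1, x + 3], [0, 0, 0]]).

Evaluating gives χ_A(x) = x^4 + 12x^3 + 54x^2 + 108x + 81 = (x + 3)^4.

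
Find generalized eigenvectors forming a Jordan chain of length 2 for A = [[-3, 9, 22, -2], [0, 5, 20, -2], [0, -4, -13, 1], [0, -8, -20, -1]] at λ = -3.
We seek v_1 ∈ ker((A + 3I)^2) \ ker(A + 3I), then set v_{i+1} = (A + 3I) v_i.

One such chain is v_1 = [[0, 5, -2, 0]]^T, v_2 = [[1, 0, 0, 0]]^T. Check: (A + 3I) v_2 = [[0, 0, 0, 0]]^T = 0.

v_1 = [[0, 5, -2, 0]]^T, v_2 = [[1, 0, 0, 0]]^T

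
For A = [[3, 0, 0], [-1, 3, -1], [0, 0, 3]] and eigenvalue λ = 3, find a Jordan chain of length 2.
We seek v_1 ∈ ker((A - 3I)^2) \ ker(A - 3I), then set v_{i+1} = (A - 3I) v_i.

One such chain is v_1 = [[1, 2, -2]]^T, v_2 = [[0, 1, 0]]^T. Check: (A - 3I) v_2 = [[0, 0, 0]]^T = 0.

v_1 = [[1, 2, -2]]^T, v_2 = [[0, 1, 0]]^T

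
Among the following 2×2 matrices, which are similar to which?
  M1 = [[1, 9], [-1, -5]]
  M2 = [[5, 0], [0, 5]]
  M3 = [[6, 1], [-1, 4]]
3 classes: {M1}, {M2}, {M3}

Characteristic polynomials: χ_{M1} = (x + 2)^2, χ_{M2} = (x - 5)^2, χ_{M3} = (x - 5)^2.

{M1}: invariant factors (x + 2)^2.

{M2}: invariant factors x - 5, x - 5.

{M3}: invariant factors (x - 5)^2.

Matrices are similar if and only if their invariant-factor lists agree; the partition into similarity classes is {M1}, {M2}, {M3}.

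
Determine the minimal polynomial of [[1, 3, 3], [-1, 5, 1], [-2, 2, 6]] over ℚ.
m_A(x) = (x - 4)^2

The characteristic polynomial factors as (x - 4)^3. The minimal polynomial is ∏(x - λ)^{k_λ} where k_λ is the size of the largest Jordan block at λ.

For λ = 4: rank(A - 4I) = 1, and the largest Jordan block has size 2 (the smallest k with rank((A - 4I)^k) = rank((A - 4I)^(k+1))).

So m_A(x) = (x - 4)^2.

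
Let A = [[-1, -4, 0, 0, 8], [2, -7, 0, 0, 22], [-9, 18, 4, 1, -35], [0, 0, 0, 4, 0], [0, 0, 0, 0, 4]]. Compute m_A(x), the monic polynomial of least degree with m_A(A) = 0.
The characteristic polynomial factors as (x - 4)^3(x + 3)(x + 5). The minimal polynomial is ∏(x - λ)^{k_λ} where k_λ is the size of the largest Jordan block at λ.

For λ = -5: rank(A + 5I) = 4, and the largest Jordan block has size 1 (the smallest k with rank((A + 5I)^k) = rank((A + 5I)^(k+1))).
For λ = -3: rank(A + 3I) = 4, and the largest Jordan block has size 1 (the smallest k with rank((A + 3I)^k) = rank((A + 3I)^(k+1))).
For λ = 4: rank(A - 4I) = 3, and the largest Jordan block has size 2 (the smallest k with rank((A - 4I)^k) = rank((A - 4I)^(k+1))).

So m_A(x) = (x - 4)^2(x + 3)(x + 5).

m_A(x) = (x - 4)^2(x + 3)(x + 5)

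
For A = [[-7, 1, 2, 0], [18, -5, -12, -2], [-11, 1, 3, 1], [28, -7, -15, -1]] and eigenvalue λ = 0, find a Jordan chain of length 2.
We seek v_1 ∈ ker(A^2) \ ker(A), then set v_{i+1} = A v_i.

One such chain is v_1 = [[0, 0, 0, 1]]^T, v_2 = [[0, -2, 1, -1]]^T. Check: A v_2 = [[0, 0, 0, 0]]^T = 0.

v_1 = [[0, 0, 0, 1]]^T, v_2 = [[0, -2, 1, -1]]^T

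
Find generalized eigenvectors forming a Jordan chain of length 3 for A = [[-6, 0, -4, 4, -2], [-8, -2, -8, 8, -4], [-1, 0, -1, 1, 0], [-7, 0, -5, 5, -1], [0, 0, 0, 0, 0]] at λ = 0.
v_1 = [[0, 0, -2, -1, 1]]^T, v_2 = [[2, 4, 1, 4, 0]]^T, v_3 = [[0, 0, 1, 1, 0]]^T

We seek v_1 ∈ ker(A^3) \ ker(A^2), then set v_{i+1} = A v_i.

One such chain is v_1 = [[0, 0, -2, -1, 1]]^T, v_2 = [[2, 4, 1, 4, 0]]^T, v_3 = [[0, 0, 1, 1, 0]]^T. Check: A v_3 = [[0, 0, 0, 0, 0]]^T = 0.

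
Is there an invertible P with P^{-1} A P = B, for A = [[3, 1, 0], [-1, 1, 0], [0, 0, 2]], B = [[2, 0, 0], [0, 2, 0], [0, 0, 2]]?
Both have characteristic polynomial (x - 2)^3, but the minimal polynomial of A is (x - 2)^2 while the minimal polynomial of B is x - 2. The minimal polynomial is a similarity invariant, so A and B are not similar.

No.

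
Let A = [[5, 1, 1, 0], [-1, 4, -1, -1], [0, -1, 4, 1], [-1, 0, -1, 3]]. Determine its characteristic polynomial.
χ_A(x) = (x - 4)^4

xI - A = [[x - 5, -1, -1, 0], [1, x - 4, 1, 1], [0, 1, x - 4, -1], [1, 0, 1, x - 3]].

Expanding det(xI - A) along the first row:
det(xI - A) = + (x - 5)·det([[x - 4, 1, 1], [1, x - 4, -1], [0, 1, x - 3]]) - (-1)·det([[1, 1, 1], [0, x - 4, -1], [1, 1, x - 3]]) + (-1)·det([[1, x - 4, 1], [0, 1, -1], [1, 0, x - 3]]) - (0)·det([[1, x - 4, 1], [0, 1, x - 4], [1, 0, 1]]).

Evaluating gives χ_A(x) = x^4 - 16x^3 + 96x^2 - 256x + 256 = (x - 4)^4.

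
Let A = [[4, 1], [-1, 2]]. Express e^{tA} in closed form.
e^{tA} = [[(t + 1)*e^{3*t}, t*e^{3*t}], [-t*e^{3*t}, (1 - t)*e^{3*t}]]

A has Jordan form J = [[3, 1], [0, 3]] with A = PJP^{-1}, so e^{tA} = P e^{tJ} P^{-1}.

For a Jordan block J_k(λ), e^{tJ_k(λ)} = e^{λt} · (I + tN + t^2 N^2/2! + ... + t^{k-1} N^{k-1}/(k-1)!) where N is the nilpotent superdiagonal part.

Assembling the blocks and conjugating back gives the entries of e^{tA} as shown above.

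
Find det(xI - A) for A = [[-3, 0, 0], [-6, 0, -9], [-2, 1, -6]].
χ_A(x) = (x + 3)^3

xI - A = [[x + 3, 0, 0], [6, x, 9], [2, -1, x + 6]].

Expanding det(xI - A) along the first row:
det(xI - A) = + (x + 3)·det([[x, 9], [-1, x + 6]]) - (0)·det([[6, 9], [2, x + 6]]) + (0)·det([[6, x], [2, -1]]).

Evaluating gives χ_A(x) = x^3 + 9x^2 + 27x + 27 = (x + 3)^3.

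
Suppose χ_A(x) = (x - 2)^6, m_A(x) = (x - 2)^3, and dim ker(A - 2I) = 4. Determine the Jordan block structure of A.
λ = 2: algebraic multiplicity 6 (exponent in χ_A), largest block size 3 (exponent in m_A), 4 blocks (geometric multiplicity). These force block sizes [3, 1, 1, 1].

Jordan blocks: (2, 3), (2, 1), (2, 1), (2, 1)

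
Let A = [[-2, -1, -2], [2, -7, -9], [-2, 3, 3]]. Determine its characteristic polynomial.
χ_A(x) = (x + 2)^3

xI - A = [[x + 2, 1, 2], [-2, x + 7, 9], [2, -3, x - 3]].

Expanding det(xI - A) along the first row:
det(xI - A) = + (x + 2)·det([[x + 7, 9], [-3, x - 3]]) - (1)·det([[-2, 9], [2, x - 3]]) + (2)·det([[-2, x + 7], [2, -3]]).

Evaluating gives χ_A(x) = x^3 + 6x^2 + 12x + 8 = (x + 2)^3.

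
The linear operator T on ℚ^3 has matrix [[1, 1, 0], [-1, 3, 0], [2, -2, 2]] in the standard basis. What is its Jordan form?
The characteristic polynomial is det(xI - A) = (x - 2)^3, so the eigenvalues are 2 (algebraic multiplicity 3).

For λ = 2: rank(A - 2I) = 1, rank((A - 2I)^2) = 0. The eigenspace has dimension 3 - 1 = 2, so there are 2 Jordan blocks; the rank sequence gives block sizes [2, 1].

Assembling the blocks gives the Jordan form J above.

J = [[2, 1, 0], [0, 2, 0], [0, 0, 2]]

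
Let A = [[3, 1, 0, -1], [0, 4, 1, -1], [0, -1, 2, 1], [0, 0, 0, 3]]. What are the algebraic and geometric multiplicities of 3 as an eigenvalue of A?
algebraic multiplicity 4, geometric multiplicity 2

The characteristic polynomial is (x - 3)^4, so the factor x - 3 appears with exponent 4: the algebraic multiplicity is 4.

rank(A - 3I) = 2, so the eigenspace has dimension 4 - 2 = 2: the geometric multiplicity is 2.

Since 2 < 4, A is not diagonalizable.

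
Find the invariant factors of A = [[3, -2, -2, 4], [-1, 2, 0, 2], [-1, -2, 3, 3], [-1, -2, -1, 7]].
x - 4, (x - 4)^2(x - 3)

The Jordan structure of A has elementary divisors (x - 3), (x - 4)^2, (x - 4). Arranging the block sizes at each eigenvalue in decreasing order and taking row products gives the invariant factors.

Invariant factors (smallest first, each dividing the next): x - 4, (x - 4)^2(x - 3).

Check: the last factor (x - 4)^2(x - 3) is the minimal polynomial, and the product (x - 4)^3(x - 3) is the characteristic polynomial.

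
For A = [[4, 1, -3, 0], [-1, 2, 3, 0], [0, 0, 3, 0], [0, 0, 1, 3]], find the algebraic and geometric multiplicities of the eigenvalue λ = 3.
The characteristic polynomial is (x - 3)^4, so the factor x - 3 appears with exponent 4: the algebraic multiplicity is 4.

rank(A - 3I) = 2, so the eigenspace has dimension 4 - 2 = 2: the geometric multiplicity is 2.

Since 2 < 4, A is not diagonalizable.

algebraic multiplicity 4, geometric multiplicity 2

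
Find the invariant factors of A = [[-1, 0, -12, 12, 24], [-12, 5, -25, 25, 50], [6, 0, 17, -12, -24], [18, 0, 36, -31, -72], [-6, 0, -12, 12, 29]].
x - 5, x - 5, (x - 5)^2(x + 1)

The Jordan structure of A has elementary divisors (x + 1), (x - 5)^2, (x - 5), (x - 5). Arranging the block sizes at each eigenvalue in decreasing order and taking row products gives the invariant factors.

Invariant factors (smallest first, each dividing the next): x - 5, x - 5, (x - 5)^2(x + 1).

Check: the last factor (x - 5)^2(x + 1) is the minimal polynomial, and the product (x - 5)^4(x + 1) is the characteristic polynomial.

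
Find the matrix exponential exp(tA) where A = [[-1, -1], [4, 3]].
A has Jordan form J = [[1, 1], [0, 1]] with A = PJP^{-1}, so e^{tA} = P e^{tJ} P^{-1}.

For a Jordan block J_k(λ), e^{tJ_k(λ)} = e^{λt} · (I + tN + t^2 N^2/2! + ... + t^{k-1} N^{k-1}/(k-1)!) where N is the nilpotent superdiagonal part.

Assembling the blocks and conjugating back gives the entries of e^{tA} as shown above.

e^{tA} = [[(1 - 2*t)*e^{t}, -t*e^{t}], [4*t*e^{t}, (2*t + 1)*e^{t}]]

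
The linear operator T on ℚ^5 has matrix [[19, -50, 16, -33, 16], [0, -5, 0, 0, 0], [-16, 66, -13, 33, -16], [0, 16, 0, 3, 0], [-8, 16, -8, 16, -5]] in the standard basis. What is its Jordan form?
J = [[-5, 0, 0, 0, 0], [0, -5, 0, 0, 0], [0, 0, 3, 1, 0], [0, 0, 0, 3, 0], [0, 0, 0, 0, 3]]

The characteristic polynomial is det(xI - A) = (x - 3)^3(x + 5)^2, so the eigenvalues are -5 (algebraic multiplicity 2), 3 (algebraic multiplicity 3).

For λ = -5: rank(A + 5I) = 3. The eigenspace has dimension 5 - 3 = 2, so there are 2 Jordan blocks; the rank sequence gives block sizes [1, 1].

For λ = 3: rank(A - 3I) = 3, rank((A - 3I)^2) = 2. The eigenspace has dimension 5 - 3 = 2, so there are 2 Jordan blocks; the rank sequence gives block sizes [2, 1].

Assembling the blocks gives the Jordan form J above.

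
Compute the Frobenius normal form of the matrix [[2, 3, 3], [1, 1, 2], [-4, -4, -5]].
The invariant factors of A (the non-unit diagonal entries of the Smith normal form of xI - A over ℚ[x]) are (x + 1)(x^2 + x + 3), each dividing the next. The characteristic polynomial is their product, (x + 1)(x^2 + x + 3).

The rational canonical form is the block-diagonal matrix of companion matrices C(f_i):
R = [[0, 0, -3], [1, 0, -4], [0, 1, -2]].

Note the characteristic polynomial does not split into linear factors over ℚ, so A has no Jordan form over ℚ; the rational canonical form exists over any field.

R = [[0, 0, -3], [1, 0, -4], [0, 1, -2]]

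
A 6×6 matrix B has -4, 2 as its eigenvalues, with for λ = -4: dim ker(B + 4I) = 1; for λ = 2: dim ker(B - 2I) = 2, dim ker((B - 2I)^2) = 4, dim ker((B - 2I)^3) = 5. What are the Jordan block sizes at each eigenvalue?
λ = -4: successive nullity increments [1] count blocks of size ≥ k; block sizes are [1].
λ = 2: successive nullity increments [2, 2, 1] count blocks of size ≥ k; block sizes are [3, 2].

Jordan blocks: (-4, 1), (2, 3), (2, 2)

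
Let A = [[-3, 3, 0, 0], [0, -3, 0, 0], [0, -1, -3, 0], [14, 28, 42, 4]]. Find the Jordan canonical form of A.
J = [[-3, 1, 0, 0], [0, -3, 0, 0], [0, 0, -3, 0], [0, 0, 0, 4]]

The characteristic polynomial is det(xI - A) = (x - 4)(x + 3)^3, so the eigenvalues are -3 (algebraic multiplicity 3), 4 (algebraic multiplicity 1).

For λ = -3: rank(A + 3I) = 2, rank((A + 3I)^2) = 1. The eigenspace has dimension 4 - 2 = 2, so there are 2 Jordan blocks; the rank sequence gives block sizes [2, 1].

For λ = 4: algebraic multiplicity 1 gives one 1×1 block.

Assembling the blocks gives the Jordan form J above.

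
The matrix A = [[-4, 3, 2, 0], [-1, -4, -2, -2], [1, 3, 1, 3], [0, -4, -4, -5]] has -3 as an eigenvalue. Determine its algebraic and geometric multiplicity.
algebraic multiplicity 4, geometric multiplicity 2

The characteristic polynomial is (x + 3)^4, so the factor x + 3 appears with exponent 4: the algebraic multiplicity is 4.

rank(A + 3I) = 2, so the eigenspace has dimension 4 - 2 = 2: the geometric multiplicity is 2.

Since 2 < 4, A is not diagonalizable.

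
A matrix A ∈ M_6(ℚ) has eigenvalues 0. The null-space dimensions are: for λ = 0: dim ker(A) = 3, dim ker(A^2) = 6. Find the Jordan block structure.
Jordan blocks: (0, 2), (0, 2), (0, 2)

λ = 0: successive nullity increments [3, 3] count blocks of size ≥ k; block sizes are [2, 2, 2].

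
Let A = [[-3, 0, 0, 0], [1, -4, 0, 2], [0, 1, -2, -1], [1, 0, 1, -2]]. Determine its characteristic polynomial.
xI - A = [[x + 3, 0, 0, 0], [-1, x + 4, 0, -2], [0, -1, x + 2, 1], [-1, 0, -1, x + 2]].

Expanding det(xI - A) along the first row:
det(xI - A) = + (x + 3)·det([[x + 4, 0, -2], [-1, x + 2, 1], [0, -1, x + 2]]) - (0)·det([[-1, 0, -2], [0, x + 2, 1], [-1, -1, x + 2]]) + (0)·det([[-1, x + 4, -2], [0, -1, 1], [-1, 0, x + 2]]) - (0)·det([[-1, x + 4, 0], [0, -1, x + 2], [-1, 0, -1]]).

Evaluating gives χ_A(x) = x^4 + 11x^3 + 45x^2 + 81x + 54 = (x + 2)(x + 3)^3.

χ_A(x) = (x + 2)(x + 3)^3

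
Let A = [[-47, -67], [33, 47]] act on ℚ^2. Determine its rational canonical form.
The invariant factors of A (the non-unit diagonal entries of the Smith normal form of xI - A over ℚ[x]) are x^2 + 2, each dividing the next. The characteristic polynomial is their product, x^2 + 2.

The rational canonical form is the block-diagonal matrix of companion matrices C(f_i):
R = [[0, -2], [1, 0]].

Note the characteristic polynomial does not split into linear factors over ℚ, so A has no Jordan form over ℚ; the rational canonical form exists over any field.

R = [[0, -2], [1, 0]]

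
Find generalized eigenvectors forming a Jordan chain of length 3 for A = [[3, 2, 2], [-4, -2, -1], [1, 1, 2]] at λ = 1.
v_1 = [[-1, 1, 0]]^T, v_2 = [[0, 1, 0]]^T, v_3 = [[2, -3, 1]]^T

We seek v_1 ∈ ker((A - I)^3) \ ker((A - I)^2), then set v_{i+1} = (A - I) v_i.

One such chain is v_1 = [[-1, 1, 0]]^T, v_2 = [[0, 1, 0]]^T, v_3 = [[2, -3, 1]]^T. Check: (A - I) v_3 = [[0, 0, 0]]^T = 0.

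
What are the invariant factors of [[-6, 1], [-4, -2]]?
(x + 4)^2

The Jordan structure of A has elementary divisors (x + 4)^2. Arranging the block sizes at each eigenvalue in decreasing order and taking row products gives the invariant factors.

Invariant factors (smallest first, each dividing the next): (x + 4)^2.

Check: the last factor (x + 4)^2 is the minimal polynomial, and the product (x + 4)^2 is the characteristic polynomial.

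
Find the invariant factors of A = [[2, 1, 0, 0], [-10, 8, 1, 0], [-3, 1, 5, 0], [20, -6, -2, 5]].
x - 5, (x - 5)^3

The Jordan structure of A has elementary divisors (x - 5)^3, (x - 5). Arranging the block sizes at each eigenvalue in decreasing order and taking row products gives the invariant factors.

Invariant factors (smallest first, each dividing the next): x - 5, (x - 5)^3.

Check: the last factor (x - 5)^3 is the minimal polynomial, and the product (x - 5)^4 is the characteristic polynomial.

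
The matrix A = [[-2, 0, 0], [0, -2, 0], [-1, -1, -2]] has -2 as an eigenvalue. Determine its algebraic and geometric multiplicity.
algebraic multiplicity 3, geometric multiplicity 2

The characteristic polynomial is (x + 2)^3, so the factor x + 2 appears with exponent 3: the algebraic multiplicity is 3.

rank(A + 2I) = 1, so the eigenspace has dimension 3 - 1 = 2: the geometric multiplicity is 2.

Since 2 < 3, A is not diagonalizable.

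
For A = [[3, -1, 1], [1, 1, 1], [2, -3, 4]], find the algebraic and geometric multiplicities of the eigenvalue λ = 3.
The characteristic polynomial is (x - 3)^2(x - 2), so the factor x - 3 appears with exponent 2: the algebraic multiplicity is 2.

rank(A - 3I) = 2, so the eigenspace has dimension 3 - 2 = 1: the geometric multiplicity is 1.

Since 1 < 2, A is not diagonalizable.

algebraic multiplicity 2, geometric multiplicity 1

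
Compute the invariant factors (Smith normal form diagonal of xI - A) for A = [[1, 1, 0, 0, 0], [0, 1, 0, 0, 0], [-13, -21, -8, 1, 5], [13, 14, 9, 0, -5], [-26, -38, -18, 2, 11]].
x - 1, (x - 1)^2, (x - 1)^2

The Jordan structure of A has elementary divisors (x - 1)^2, (x - 1)^2, (x - 1). Arranging the block sizes at each eigenvalue in decreasing order and taking row products gives the invariant factors.

Invariant factors (smallest first, each dividing the next): x - 1, (x - 1)^2, (x - 1)^2.

Check: the last factor (x - 1)^2 is the minimal polynomial, and the product (x - 1)^5 is the characteristic polynomial.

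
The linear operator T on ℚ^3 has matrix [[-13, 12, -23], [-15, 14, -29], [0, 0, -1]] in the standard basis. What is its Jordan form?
The characteristic polynomial is det(xI - A) = (x - 2)(x + 1)^2, so the eigenvalues are -1 (algebraic multiplicity 2), 2 (algebraic multiplicity 1).

For λ = -1: rank(A + I) = 2, rank((A + I)^2) = 1. The eigenspace has dimension 3 - 2 = 1, so there is 1 Jordan block; the rank sequence gives block sizes [2].

For λ = 2: algebraic multiplicity 1 gives one 1×1 block.

Assembling the blocks gives the Jordan form J above.

J = [[-1, 1, 0], [0, -1, 0], [0, 0, 2]]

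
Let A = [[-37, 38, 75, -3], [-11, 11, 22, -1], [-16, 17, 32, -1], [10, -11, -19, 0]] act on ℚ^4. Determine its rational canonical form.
The invariant factors of A (the non-unit diagonal entries of the Smith normal form of xI - A over ℚ[x]) are (x^2 - 3x - 2)^2, each dividing the next. The characteristic polynomial is their product, (x^2 - 3x - 2)^2.

The rational canonical form is the block-diagonal matrix of companion matrices C(f_i):
R = [[0, 0, 0, -4], [1, 0, 0, -12], [0, 1, 0, -5], [0, 0, 1, 6]].

Note the characteristic polynomial does not split into linear factors over ℚ, so A has no Jordan form over ℚ; the rational canonical form exists over any field.

R = [[0, 0, 0, -4], [1, 0, 0, -12], [0, 1, 0, -5], [0, 0, 1, 6]]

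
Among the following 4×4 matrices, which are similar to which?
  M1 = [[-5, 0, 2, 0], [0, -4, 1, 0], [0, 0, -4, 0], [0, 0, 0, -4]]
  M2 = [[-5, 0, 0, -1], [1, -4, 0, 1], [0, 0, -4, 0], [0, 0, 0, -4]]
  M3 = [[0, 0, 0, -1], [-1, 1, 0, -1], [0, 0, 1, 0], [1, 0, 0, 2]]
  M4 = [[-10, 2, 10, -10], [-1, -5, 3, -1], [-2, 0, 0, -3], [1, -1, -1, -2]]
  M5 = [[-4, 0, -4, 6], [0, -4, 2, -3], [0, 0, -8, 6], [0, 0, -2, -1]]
3 classes: {M1, M4}, {M2, M5}, {M3}

Characteristic polynomials: χ_{M1} = (x + 4)^3(x + 5), χ_{M2} = (x + 4)^3(x + 5), χ_{M3} = (x - 1)^4, χ_{M4} = (x + 4)^3(x + 5), χ_{M5} = (x + 4)^3(x + 5).

{M1, M4}: invariant factors x + 4, (x + 4)^2(x + 5).

{M2, M5}: invariant factors x + 4, x + 4, (x + 4)(x + 5).

{M3}: invariant factors x - 1, x - 1, (x - 1)^2.

Matrices are similar if and only if their invariant-factor lists agree; the partition into similarity classes is {M1, M4}, {M2, M5}, {M3}.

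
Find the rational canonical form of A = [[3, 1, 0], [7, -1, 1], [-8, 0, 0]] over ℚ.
The invariant factors of A (the non-unit diagonal entries of the Smith normal form of xI - A over ℚ[x]) are (x - 4)(x^2 + 2x - 2), each dividing the next. The characteristic polynomial is their product, (x - 4)(x^2 + 2x - 2).

The rational canonical form is the block-diagonal matrix of companion matrices C(f_i):
R = [[0, 0, -8], [1, 0, 10], [0, 1, 2]].

Note the characteristic polynomial does not split into linear factors over ℚ, so A has no Jordan form over ℚ; the rational canonical form exists over any field.

R = [[0, 0, -8], [1, 0, 10], [0, 1, 2]]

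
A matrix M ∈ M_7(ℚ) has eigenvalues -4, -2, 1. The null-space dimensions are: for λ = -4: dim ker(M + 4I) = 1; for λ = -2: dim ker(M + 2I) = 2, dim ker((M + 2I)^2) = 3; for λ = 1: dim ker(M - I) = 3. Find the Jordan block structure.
Jordan blocks: (-4, 1), (-2, 2), (-2, 1), (1, 1), (1, 1), (1, 1)

λ = -4: successive nullity increments [1] count blocks of size ≥ k; block sizes are [1].
λ = -2: successive nullity increments [2, 1] count blocks of size ≥ k; block sizes are [2, 1].
λ = 1: successive nullity increments [3] count blocks of size ≥ k; block sizes are [1, 1, 1].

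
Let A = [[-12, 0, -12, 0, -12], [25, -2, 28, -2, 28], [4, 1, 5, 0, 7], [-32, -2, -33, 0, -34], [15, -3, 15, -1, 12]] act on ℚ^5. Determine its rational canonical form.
The invariant factors of A (the non-unit diagonal entries of the Smith normal form of xI - A over ℚ[x]) are (x + 3)(x^2 - 3x - 2)^2, each dividing the next. The characteristic polynomial is their product, (x + 3)(x^2 - 3x - 2)^2.

The rational canonical form is the block-diagonal matrix of companion matrices C(f_i):
R = [[0, 0, 0, 0, -12], [1, 0, 0, 0, -40], [0, 1, 0, 0, -27], [0, 0, 1, 0, 13], [0, 0, 0, 1, 3]].

Note the characteristic polynomial does not split into linear factors over ℚ, so A has no Jordan form over ℚ; the rational canonical form exists over any field.

R = [[0, 0, 0, 0, -12], [1, 0, 0, 0, -40], [0, 1, 0, 0, -27], [0, 0, 1, 0, 13], [0, 0, 0, 1, 3]]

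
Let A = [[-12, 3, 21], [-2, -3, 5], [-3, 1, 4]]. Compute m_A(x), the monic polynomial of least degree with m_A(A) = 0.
The characteristic polynomial factors as (x + 3)(x + 4)^2. The minimal polynomial is ∏(x - λ)^{k_λ} where k_λ is the size of the largest Jordan block at λ.

For λ = -4: rank(A + 4I) = 2, and the largest Jordan block has size 2 (the smallest k with rank((A + 4I)^k) = rank((A + 4I)^(k+1))).
For λ = -3: rank(A + 3I) = 2, and the largest Jordan block has size 1 (the smallest k with rank((A + 3I)^k) = rank((A + 3I)^(k+1))).

So m_A(x) = (x + 3)(x + 4)^2.

m_A(x) = (x + 3)(x + 4)^2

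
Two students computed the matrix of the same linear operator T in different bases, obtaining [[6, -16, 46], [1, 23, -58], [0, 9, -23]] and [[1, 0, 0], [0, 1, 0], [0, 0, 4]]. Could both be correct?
No.

Both have characteristic polynomial (x - 4)(x - 1)^2, but the minimal polynomial of A is (x - 4)(x - 1)^2 while the minimal polynomial of B is (x - 4)(x - 1). The minimal polynomial is a similarity invariant, so A and B are not similar.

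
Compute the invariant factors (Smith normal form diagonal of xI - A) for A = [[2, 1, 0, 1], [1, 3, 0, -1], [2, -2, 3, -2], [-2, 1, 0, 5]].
The Jordan structure of A has elementary divisors (x - 3)^2, (x - 3), (x - 4). Arranging the block sizes at each eigenvalue in decreasing order and taking row products gives the invariant factors.

Invariant factors (smallest first, each dividing the next): x - 3, (x - 4)(x - 3)^2.

Check: the last factor (x - 4)(x - 3)^2 is the minimal polynomial, and the product (x - 4)(x - 3)^3 is the characteristic polynomial.

x - 3, (x - 4)(x - 3)^2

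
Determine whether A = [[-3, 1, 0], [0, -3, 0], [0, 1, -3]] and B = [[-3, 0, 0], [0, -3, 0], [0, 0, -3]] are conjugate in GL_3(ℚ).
No.

Both have characteristic polynomial (x + 3)^3, but the minimal polynomial of A is (x + 3)^2 while the minimal polynomial of B is x + 3. The minimal polynomial is a similarity invariant, so A and B are not similar.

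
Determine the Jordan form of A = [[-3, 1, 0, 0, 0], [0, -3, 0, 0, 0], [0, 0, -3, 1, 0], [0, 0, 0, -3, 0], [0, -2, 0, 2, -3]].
The characteristic polynomial is det(xI - A) = (x + 3)^5, so the eigenvalues are -3 (algebraic multiplicity 5).

For λ = -3: rank(A + 3I) = 2, rank((A + 3I)^2) = 0. The eigenspace has dimension 5 - 2 = 3, so there are 3 Jordan blocks; the rank sequence gives block sizes [2, 2, 1].

Assembling the blocks gives the Jordan form J above.

J = [[-3, 1, 0, 0, 0], [0, -3, 0, 0, 0], [0, 0, -3, 1, 0], [0, 0, 0, -3, 0], [0, 0, 0, 0, -3]]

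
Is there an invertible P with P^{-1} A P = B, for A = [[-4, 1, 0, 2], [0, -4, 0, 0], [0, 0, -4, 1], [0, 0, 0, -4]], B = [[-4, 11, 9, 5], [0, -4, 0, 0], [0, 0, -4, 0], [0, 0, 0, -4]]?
Both have characteristic polynomial (x + 4)^4 and minimal polynomial (x + 4)^2. But rank(A + 4I) = 2 for A while rank(B + 4I) = 1 for B, so the number of Jordan blocks at λ = -4 differs. A and B are not similar.

No.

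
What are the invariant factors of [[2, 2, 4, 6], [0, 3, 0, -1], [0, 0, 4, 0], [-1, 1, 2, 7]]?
The Jordan structure of A has elementary divisors (x - 4)^3, (x - 4). Arranging the block sizes at each eigenvalue in decreasing order and taking row products gives the invariant factors.

Invariant factors (smallest first, each dividing the next): x - 4, (x - 4)^3.

Check: the last factor (x - 4)^3 is the minimal polynomial, and the product (x - 4)^4 is the characteristic polynomial.

x - 4, (x - 4)^3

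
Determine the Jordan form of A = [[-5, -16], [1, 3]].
J = [[-1, 1], [0, -1]]

The characteristic polynomial is det(xI - A) = (x + 1)^2, so the eigenvalues are -1 (algebraic multiplicity 2).

For λ = -1: rank(A + I) = 1, rank((A + I)^2) = 0. The eigenspace has dimension 2 - 1 = 1, so there is 1 Jordan block; the rank sequence gives block sizes [2].

Assembling the blocks gives the Jordan form J above.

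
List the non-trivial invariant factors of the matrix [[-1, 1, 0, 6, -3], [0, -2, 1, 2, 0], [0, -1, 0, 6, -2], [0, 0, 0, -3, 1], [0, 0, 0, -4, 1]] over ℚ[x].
The Jordan structure of A has elementary divisors (x + 1)^3, (x + 1)^2. Arranging the block sizes at each eigenvalue in decreasing order and taking row products gives the invariant factors.

Invariant factors (smallest first, each dividing the next): (x + 1)^2, (x + 1)^3.

Check: the last factor (x + 1)^3 is the minimal polynomial, and the product (x + 1)^5 is the characteristic polynomial.

(x + 1)^2, (x + 1)^3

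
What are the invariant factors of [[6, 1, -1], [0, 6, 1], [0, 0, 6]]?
(x - 6)^3

The Jordan structure of A has elementary divisors (x - 6)^3. Arranging the block sizes at each eigenvalue in decreasing order and taking row products gives the invariant factors.

Invariant factors (smallest first, each dividing the next): (x - 6)^3.

Check: the last factor (x - 6)^3 is the minimal polynomial, and the product (x - 6)^3 is the characteristic polynomial.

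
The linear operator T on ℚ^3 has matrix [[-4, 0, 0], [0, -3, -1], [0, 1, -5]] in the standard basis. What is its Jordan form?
J = [[-4, 1, 0], [0, -4, 0], [0, 0, -4]]

The characteristic polynomial is det(xI - A) = (x + 4)^3, so the eigenvalues are -4 (algebraic multiplicity 3).

For λ = -4: rank(A + 4I) = 1, rank((A + 4I)^2) = 0. The eigenspace has dimension 3 - 1 = 2, so there are 2 Jordan blocks; the rank sequence gives block sizes [2, 1].

Assembling the blocks gives the Jordan form J above.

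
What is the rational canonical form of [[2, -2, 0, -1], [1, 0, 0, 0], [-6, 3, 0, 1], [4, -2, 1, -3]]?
R = [[0, 0, 0, -1], [1, 0, 0, 0], [0, 1, 0, 1], [0, 0, 1, -1]]

The invariant factors of A (the non-unit diagonal entries of the Smith normal form of xI - A over ℚ[x]) are (x + 1)(x^3 - x + 1), each dividing the next. The characteristic polynomial is their product, (x + 1)(x^3 - x + 1).

The rational canonical form is the block-diagonal matrix of companion matrices C(f_i):
R = [[0, 0, 0, -1], [1, 0, 0, 0], [0, 1, 0, 1], [0, 0, 1, -1]].

Note the characteristic polynomial does not split into linear factors over ℚ, so A has no Jordan form over ℚ; the rational canonical form exists over any field.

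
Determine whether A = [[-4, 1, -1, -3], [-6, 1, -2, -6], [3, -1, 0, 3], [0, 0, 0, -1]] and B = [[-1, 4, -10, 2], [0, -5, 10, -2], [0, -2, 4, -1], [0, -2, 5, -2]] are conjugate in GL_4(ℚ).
Two matrices over a field are similar if and only if they have the same invariant factors.

Both A and B have characteristic polynomial (x + 1)^4 and minimal polynomial (x + 1)^2. Computing further, both have invariant factors x + 1, x + 1, (x + 1)^2. Hence A and B are similar.

Yes.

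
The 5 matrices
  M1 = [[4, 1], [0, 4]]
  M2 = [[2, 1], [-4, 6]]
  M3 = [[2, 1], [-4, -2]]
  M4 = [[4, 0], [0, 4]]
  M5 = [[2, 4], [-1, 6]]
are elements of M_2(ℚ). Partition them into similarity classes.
3 classes: {M1, M2, M5}, {M3}, {M4}

Characteristic polynomials: χ_{M1} = (x - 4)^2, χ_{M2} = (x - 4)^2, χ_{M3} = x^2, χ_{M4} = (x - 4)^2, χ_{M5} = (x - 4)^2.

{M1, M2, M5}: invariant factors (x - 4)^2.

{M3}: invariant factors x^2.

{M4}: invariant factors x - 4, x - 4.

Matrices are similar if and only if their invariant-factor lists agree; the partition into similarity classes is {M1, M2, M5}, {M3}, {M4}.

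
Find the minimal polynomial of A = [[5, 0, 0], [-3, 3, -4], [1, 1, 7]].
The characteristic polynomial factors as (x - 5)^3. The minimal polynomial is ∏(x - λ)^{k_λ} where k_λ is the size of the largest Jordan block at λ.

For λ = 5: rank(A - 5I) = 2, and the largest Jordan block has size 3 (the smallest k with rank((A - 5I)^k) = rank((A - 5I)^(k+1))).

So m_A(x) = (x - 5)^3.

m_A(x) = (x - 5)^3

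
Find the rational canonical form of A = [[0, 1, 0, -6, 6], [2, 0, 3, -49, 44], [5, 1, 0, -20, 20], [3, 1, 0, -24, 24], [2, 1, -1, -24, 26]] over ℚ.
R = [[0, 0, 0, 0, -48], [1, 0, 0, 0, 44], [0, 1, 0, 0, 6], [0, 0, 1, 0, 22], [0, 0, 0, 1, 2]]

The invariant factors of A (the non-unit diagonal entries of the Smith normal form of xI - A over ℚ[x]) are (x - 6)(x + 4)(x^3 + 2x - 2), each dividing the next. The characteristic polynomial is their product, (x - 6)(x + 4)(x^3 + 2x - 2).

The rational canonical form is the block-diagonal matrix of companion matrices C(f_i):
R = [[0, 0, 0, 0, -48], [1, 0, 0, 0, 44], [0, 1, 0, 0, 6], [0, 0, 1, 0, 22], [0, 0, 0, 1, 2]].

Note the characteristic polynomial does not split into linear factors over ℚ, so A has no Jordan form over ℚ; the rational canonical form exists over any field.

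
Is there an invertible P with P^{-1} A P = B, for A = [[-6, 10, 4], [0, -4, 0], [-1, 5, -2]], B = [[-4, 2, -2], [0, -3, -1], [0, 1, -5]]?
Two matrices over a field are similar if and only if they have the same invariant factors.

Both A and B have characteristic polynomial (x + 4)^3 and minimal polynomial (x + 4)^2. Computing further, both have invariant factors x + 4, (x + 4)^2. Hence A and B are similar.

Yes.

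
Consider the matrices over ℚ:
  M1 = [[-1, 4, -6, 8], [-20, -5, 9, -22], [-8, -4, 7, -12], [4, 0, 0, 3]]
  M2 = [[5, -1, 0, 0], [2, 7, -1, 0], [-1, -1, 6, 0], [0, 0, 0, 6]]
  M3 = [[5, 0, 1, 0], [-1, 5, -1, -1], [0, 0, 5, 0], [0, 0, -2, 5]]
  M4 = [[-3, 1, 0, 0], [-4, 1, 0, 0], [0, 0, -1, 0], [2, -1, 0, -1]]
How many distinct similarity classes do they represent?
4 classes: {M1}, {M2}, {M3}, {M4}

Characteristic polynomials: χ_{M1} = (x - 3)(x - 1)^2(x + 1), χ_{M2} = (x - 6)^4, χ_{M3} = (x - 5)^4, χ_{M4} = (x + 1)^4.

{M1}: invariant factors (x - 3)(x - 1)^2(x + 1).

{M2}: invariant factors x - 6, (x - 6)^3.

{M3}: invariant factors x - 5, (x - 5)^3.

{M4}: invariant factors x + 1, x + 1, (x + 1)^2.

Matrices are similar if and only if their invariant-factor lists agree; the partition into similarity classes is {M1}, {M2}, {M3}, {M4}.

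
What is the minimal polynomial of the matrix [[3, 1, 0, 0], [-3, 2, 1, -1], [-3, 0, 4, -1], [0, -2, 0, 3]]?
The characteristic polynomial factors as (x - 3)^4. The minimal polynomial is ∏(x - λ)^{k_λ} where k_λ is the size of the largest Jordan block at λ.

For λ = 3: rank(A - 3I) = 2, and the largest Jordan block has size 3 (the smallest k with rank((A - 3I)^k) = rank((A - 3I)^(k+1))).

So m_A(x) = (x - 3)^3.

m_A(x) = (x - 3)^3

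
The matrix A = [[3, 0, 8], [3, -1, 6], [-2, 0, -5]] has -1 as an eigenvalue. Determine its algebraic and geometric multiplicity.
The characteristic polynomial is (x + 1)^3, so the factor x + 1 appears with exponent 3: the algebraic multiplicity is 3.

rank(A + I) = 1, so the eigenspace has dimension 3 - 1 = 2: the geometric multiplicity is 2.

Since 2 < 3, A is not diagonalizable.

algebraic multiplicity 3, geometric multiplicity 2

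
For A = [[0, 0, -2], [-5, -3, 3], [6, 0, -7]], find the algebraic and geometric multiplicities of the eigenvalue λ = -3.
algebraic multiplicity 2, geometric multiplicity 1

The characteristic polynomial is (x + 3)^2(x + 4), so the factor x + 3 appears with exponent 2: the algebraic multiplicity is 2.

rank(A + 3I) = 2, so the eigenspace has dimension 3 - 2 = 1: the geometric multiplicity is 1.

Since 1 < 2, A is not diagonalizable.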